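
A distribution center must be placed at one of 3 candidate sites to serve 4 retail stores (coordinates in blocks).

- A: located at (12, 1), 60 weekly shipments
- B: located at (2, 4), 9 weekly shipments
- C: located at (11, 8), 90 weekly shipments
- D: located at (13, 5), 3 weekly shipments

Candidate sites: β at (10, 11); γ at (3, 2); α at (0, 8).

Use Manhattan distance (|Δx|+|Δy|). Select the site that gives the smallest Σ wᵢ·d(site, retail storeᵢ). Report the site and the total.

Total weighted distance at each candidate:
  β (10, 11): total = 1242
  γ (3, 2): total = 1926
  α (0, 8): total = 2232
Minimum is at β with total 1242 blocks.

β, total 1242 blocks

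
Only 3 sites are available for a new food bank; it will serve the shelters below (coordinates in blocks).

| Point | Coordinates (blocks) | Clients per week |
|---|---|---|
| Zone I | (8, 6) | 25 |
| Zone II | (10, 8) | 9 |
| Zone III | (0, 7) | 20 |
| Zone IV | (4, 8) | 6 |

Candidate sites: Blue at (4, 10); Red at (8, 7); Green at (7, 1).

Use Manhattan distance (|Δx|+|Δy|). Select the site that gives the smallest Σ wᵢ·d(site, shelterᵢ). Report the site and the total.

Total weighted distance at each candidate:
  Blue (4, 10): total = 424
  Red (8, 7): total = 242
  Green (7, 1): total = 560
Minimum is at Red with total 242 blocks.

Red, total 242 blocks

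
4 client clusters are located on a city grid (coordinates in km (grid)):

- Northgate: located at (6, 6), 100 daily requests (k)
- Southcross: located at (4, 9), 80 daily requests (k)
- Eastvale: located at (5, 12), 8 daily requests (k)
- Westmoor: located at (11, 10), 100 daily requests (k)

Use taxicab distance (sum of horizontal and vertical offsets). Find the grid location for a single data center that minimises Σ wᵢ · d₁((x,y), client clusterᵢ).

Manhattan distance separates: Σwᵢ(|x−xᵢ|+|y−yᵢ|) = Σwᵢ|x−xᵢ| + Σwᵢ|y−yᵢ|, so x and y are optimised independently as 1-D weighted medians.
Total weight W = 288; half = 144.
x-coordinate, sorted with cumulative weight:
  x=4 (Southcross, w=80) cum 80
  x=5 (Eastvale, w=8) cum 88
  x=6 (Northgate, w=100) cum 188  ← median
  x=11 (Westmoor, w=100) cum 288
⇒ x* = 6
y-coordinate, sorted with cumulative weight:
  y=6 (Northgate, w=100) cum 100
  y=9 (Southcross, w=80) cum 180  ← median
  y=10 (Westmoor, w=100) cum 280
  y=12 (Eastvale, w=8) cum 288
⇒ y* = 9

(6, 9)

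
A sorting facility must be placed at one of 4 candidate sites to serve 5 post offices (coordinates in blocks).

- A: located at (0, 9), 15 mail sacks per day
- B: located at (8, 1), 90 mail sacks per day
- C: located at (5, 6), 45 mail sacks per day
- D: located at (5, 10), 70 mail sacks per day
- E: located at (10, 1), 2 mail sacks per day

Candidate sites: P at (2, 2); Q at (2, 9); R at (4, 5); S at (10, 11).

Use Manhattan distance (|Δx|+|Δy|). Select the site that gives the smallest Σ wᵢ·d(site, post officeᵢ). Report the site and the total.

R, total 1370 blocks

Total weighted distance at each candidate:
  P (2, 2): total = 1868
  Q (2, 9): total = 1872
  R (4, 5): total = 1370
  S (10, 11): total = 2150
Minimum is at R with total 1370 blocks.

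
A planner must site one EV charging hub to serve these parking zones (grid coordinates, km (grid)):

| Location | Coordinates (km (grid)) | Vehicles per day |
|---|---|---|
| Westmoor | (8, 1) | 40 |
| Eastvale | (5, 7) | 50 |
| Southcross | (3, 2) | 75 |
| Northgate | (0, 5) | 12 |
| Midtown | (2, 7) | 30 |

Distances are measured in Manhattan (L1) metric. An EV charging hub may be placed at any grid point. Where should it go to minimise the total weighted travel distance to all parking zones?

Manhattan distance separates: Σwᵢ(|x−xᵢ|+|y−yᵢ|) = Σwᵢ|x−xᵢ| + Σwᵢ|y−yᵢ|, so x and y are optimised independently as 1-D weighted medians.
Total weight W = 207; half = 103.5.
x-coordinate, sorted with cumulative weight:
  x=0 (Northgate, w=12) cum 12
  x=2 (Midtown, w=30) cum 42
  x=3 (Southcross, w=75) cum 117  ← median
  x=5 (Eastvale, w=50) cum 167
  x=8 (Westmoor, w=40) cum 207
⇒ x* = 3
y-coordinate, sorted with cumulative weight:
  y=1 (Westmoor, w=40) cum 40
  y=2 (Southcross, w=75) cum 115  ← median
  y=5 (Northgate, w=12) cum 127
  y=7 (Eastvale, w=50) cum 177
  y=7 (Midtown, w=30) cum 207
⇒ y* = 2

(3, 2)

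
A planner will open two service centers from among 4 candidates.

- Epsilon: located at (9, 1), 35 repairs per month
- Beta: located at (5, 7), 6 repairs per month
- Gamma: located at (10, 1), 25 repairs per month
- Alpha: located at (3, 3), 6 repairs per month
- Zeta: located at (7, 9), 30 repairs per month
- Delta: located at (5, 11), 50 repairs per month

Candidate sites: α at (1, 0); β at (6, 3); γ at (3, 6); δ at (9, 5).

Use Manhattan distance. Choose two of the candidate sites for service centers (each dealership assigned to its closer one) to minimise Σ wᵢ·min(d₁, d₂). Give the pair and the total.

Evaluate every pair (each demand assigned to the nearer of the two):
  {γ, δ}: total = 831
  {β, γ}: total = 921
  {β, δ}: total = 943
  {α, δ}: total = 1011
  {α, β}: total = 1033
  {α, γ}: total = 1161
Best pair: {γ, δ} with total 831.

{γ, δ}, total 831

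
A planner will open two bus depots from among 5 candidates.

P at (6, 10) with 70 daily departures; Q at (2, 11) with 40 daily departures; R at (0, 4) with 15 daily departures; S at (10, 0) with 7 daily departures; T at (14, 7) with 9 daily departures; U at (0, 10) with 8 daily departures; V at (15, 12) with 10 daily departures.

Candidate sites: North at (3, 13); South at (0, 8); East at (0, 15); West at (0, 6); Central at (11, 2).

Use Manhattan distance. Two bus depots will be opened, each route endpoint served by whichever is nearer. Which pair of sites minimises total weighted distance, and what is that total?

{North, West}, total 979

Evaluate every pair (each demand assigned to the nearer of the two):
  {North, West}: total = 979
  {North, Central}: total = 991
  {North, South}: total = 1007
  {South, Central}: total = 1069
  {North, East}: total = 1168
  {South, West}: total = 1243
  {West, Central}: total = 1275
  {South, East}: total = 1277
  {East, West}: total = 1429
  {East, Central}: total = 1448
Best pair: {North, West} with total 979.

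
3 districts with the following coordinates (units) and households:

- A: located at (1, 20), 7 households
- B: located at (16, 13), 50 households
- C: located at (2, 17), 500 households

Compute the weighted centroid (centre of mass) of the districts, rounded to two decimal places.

(3.24, 16.68)

The minimiser of Σwᵢ‖p−pᵢ‖² is the weighted centroid p* = (Σwᵢpᵢ)/(Σwᵢ).
Σwᵢ = 557.
Σwᵢxᵢ = 7·1 + 50·16 + 500·2 = 1807.
Σwᵢyᵢ = 7·20 + 50·13 + 500·17 = 9290.
x* = 1807/557 = 3.24, y* = 9290/557 = 16.68.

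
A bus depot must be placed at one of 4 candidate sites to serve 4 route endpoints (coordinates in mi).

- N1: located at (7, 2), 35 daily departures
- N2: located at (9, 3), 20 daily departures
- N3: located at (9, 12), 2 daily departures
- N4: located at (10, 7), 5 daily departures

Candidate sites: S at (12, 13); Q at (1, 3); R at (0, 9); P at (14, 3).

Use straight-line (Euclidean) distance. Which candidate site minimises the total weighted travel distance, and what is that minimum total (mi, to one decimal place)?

P, total 396.4 mi

Total weighted distance at each candidate:
  S (12, 13): total = 669.7
  Q (1, 3): total = 446.2
  R (0, 9): total = 632.8
  P (14, 3): total = 396.4
Minimum is at P with total 396.4 mi.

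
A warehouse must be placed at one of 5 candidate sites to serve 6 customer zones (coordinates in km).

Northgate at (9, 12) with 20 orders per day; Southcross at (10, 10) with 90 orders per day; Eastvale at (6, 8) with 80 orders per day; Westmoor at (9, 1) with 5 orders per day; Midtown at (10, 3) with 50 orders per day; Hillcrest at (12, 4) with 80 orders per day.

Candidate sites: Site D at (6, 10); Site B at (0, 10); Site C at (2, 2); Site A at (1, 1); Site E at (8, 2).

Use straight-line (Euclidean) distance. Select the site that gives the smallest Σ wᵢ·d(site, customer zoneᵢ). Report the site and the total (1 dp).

Total weighted distance at each candidate:
  Site D (6, 10): total = 1721.5
  Site B (0, 10): total = 3337.6
  Site C (2, 2): total = 3093.6
  Site A (1, 1): total = 3518.8
  Site E (8, 2): total = 1925.8
Minimum is at Site D with total 1721.5 km.

Site D, total 1721.5 km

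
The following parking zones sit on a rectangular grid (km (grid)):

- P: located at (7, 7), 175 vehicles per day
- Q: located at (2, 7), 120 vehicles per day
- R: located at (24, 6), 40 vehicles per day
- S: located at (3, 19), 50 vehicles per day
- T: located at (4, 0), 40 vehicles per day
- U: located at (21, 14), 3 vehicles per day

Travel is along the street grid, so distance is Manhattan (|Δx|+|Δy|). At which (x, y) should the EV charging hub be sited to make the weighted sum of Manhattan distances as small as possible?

Manhattan distance separates: Σwᵢ(|x−xᵢ|+|y−yᵢ|) = Σwᵢ|x−xᵢ| + Σwᵢ|y−yᵢ|, so x and y are optimised independently as 1-D weighted medians.
Total weight W = 428; half = 214.
x-coordinate, sorted with cumulative weight:
  x=2 (Q, w=120) cum 120
  x=3 (S, w=50) cum 170
  x=4 (T, w=40) cum 210
  x=7 (P, w=175) cum 385  ← median
  x=21 (U, w=3) cum 388
  x=24 (R, w=40) cum 428
⇒ x* = 7
y-coordinate, sorted with cumulative weight:
  y=0 (T, w=40) cum 40
  y=6 (R, w=40) cum 80
  y=7 (P, w=175) cum 255  ← median
  y=7 (Q, w=120) cum 375
  y=14 (U, w=3) cum 378
  y=19 (S, w=50) cum 428
⇒ y* = 7

(7, 7)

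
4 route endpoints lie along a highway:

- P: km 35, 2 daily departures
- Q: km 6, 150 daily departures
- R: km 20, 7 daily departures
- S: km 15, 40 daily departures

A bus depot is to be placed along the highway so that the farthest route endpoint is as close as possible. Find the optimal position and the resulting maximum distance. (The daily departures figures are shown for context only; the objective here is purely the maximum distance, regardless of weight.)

location 20.5, max distance 14.5

The 1-center on a line is the midpoint of the two extreme points: leftmost at 6, rightmost at 35.
Optimal location = (6 + 35)/2 = 20.5; maximum distance = (35 − 6)/2 = 14.5.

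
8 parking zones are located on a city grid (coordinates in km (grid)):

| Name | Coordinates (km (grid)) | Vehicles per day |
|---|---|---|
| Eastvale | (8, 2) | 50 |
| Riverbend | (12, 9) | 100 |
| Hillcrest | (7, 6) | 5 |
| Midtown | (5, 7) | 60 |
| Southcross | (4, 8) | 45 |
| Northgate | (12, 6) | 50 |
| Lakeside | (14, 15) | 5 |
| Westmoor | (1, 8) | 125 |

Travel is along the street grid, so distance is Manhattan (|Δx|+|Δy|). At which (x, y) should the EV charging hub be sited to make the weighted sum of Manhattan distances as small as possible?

(5, 8)

Manhattan distance separates: Σwᵢ(|x−xᵢ|+|y−yᵢ|) = Σwᵢ|x−xᵢ| + Σwᵢ|y−yᵢ|, so x and y are optimised independently as 1-D weighted medians.
Total weight W = 440; half = 220.
x-coordinate, sorted with cumulative weight:
  x=1 (Westmoor, w=125) cum 125
  x=4 (Southcross, w=45) cum 170
  x=5 (Midtown, w=60) cum 230  ← median
  x=7 (Hillcrest, w=5) cum 235
  x=8 (Eastvale, w=50) cum 285
  x=12 (Riverbend, w=100) cum 385
  x=12 (Northgate, w=50) cum 435
  x=14 (Lakeside, w=5) cum 440
⇒ x* = 5
y-coordinate, sorted with cumulative weight:
  y=2 (Eastvale, w=50) cum 50
  y=6 (Hillcrest, w=5) cum 55
  y=6 (Northgate, w=50) cum 105
  y=7 (Midtown, w=60) cum 165
  y=8 (Southcross, w=45) cum 210
  y=8 (Westmoor, w=125) cum 335  ← median
  y=9 (Riverbend, w=100) cum 435
  y=15 (Lakeside, w=5) cum 440
⇒ y* = 8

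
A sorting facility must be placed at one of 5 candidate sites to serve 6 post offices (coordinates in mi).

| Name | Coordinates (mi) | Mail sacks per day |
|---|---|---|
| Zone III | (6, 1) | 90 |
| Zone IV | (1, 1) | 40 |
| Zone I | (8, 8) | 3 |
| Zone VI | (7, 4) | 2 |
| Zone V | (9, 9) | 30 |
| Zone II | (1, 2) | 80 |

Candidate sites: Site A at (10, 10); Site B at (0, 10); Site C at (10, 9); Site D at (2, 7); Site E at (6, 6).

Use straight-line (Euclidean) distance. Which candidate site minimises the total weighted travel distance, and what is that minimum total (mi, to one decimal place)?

Total weighted distance at each candidate:
  Site A (10, 10): total = 2423.2
  Site B (0, 10): total = 2295.5
  Site C (10, 9): total = 2247.2
  Site D (2, 7): total = 1548.5
  Site E (6, 6): total = 1385.3
Minimum is at Site E with total 1385.3 mi.

Site E, total 1385.3 mi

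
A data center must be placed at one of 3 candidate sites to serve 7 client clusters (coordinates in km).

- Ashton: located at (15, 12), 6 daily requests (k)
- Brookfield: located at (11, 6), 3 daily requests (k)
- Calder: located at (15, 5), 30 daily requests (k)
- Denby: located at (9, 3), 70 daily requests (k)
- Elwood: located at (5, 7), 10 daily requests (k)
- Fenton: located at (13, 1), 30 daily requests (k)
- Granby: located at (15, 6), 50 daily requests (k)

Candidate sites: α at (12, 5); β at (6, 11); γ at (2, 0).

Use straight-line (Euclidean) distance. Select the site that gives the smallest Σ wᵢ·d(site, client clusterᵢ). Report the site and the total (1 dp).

Total weighted distance at each candidate:
  α (12, 5): total = 746.9
  β (6, 11): total = 1920.3
  γ (2, 0): total = 2213.0
Minimum is at α with total 746.9 km.

α, total 746.9 km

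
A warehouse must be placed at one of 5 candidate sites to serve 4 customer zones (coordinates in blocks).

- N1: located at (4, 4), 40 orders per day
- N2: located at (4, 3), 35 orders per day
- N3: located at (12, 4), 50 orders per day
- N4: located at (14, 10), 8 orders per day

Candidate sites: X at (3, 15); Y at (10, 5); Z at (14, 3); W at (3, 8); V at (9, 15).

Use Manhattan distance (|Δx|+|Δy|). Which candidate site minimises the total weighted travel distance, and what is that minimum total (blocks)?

Y, total 782 blocks

Total weighted distance at each candidate:
  X (3, 15): total = 2063
  Y (10, 5): total = 782
  Z (14, 3): total = 996
  W (3, 8): total = 1164
  V (9, 15): total = 2015
Minimum is at Y with total 782 blocks.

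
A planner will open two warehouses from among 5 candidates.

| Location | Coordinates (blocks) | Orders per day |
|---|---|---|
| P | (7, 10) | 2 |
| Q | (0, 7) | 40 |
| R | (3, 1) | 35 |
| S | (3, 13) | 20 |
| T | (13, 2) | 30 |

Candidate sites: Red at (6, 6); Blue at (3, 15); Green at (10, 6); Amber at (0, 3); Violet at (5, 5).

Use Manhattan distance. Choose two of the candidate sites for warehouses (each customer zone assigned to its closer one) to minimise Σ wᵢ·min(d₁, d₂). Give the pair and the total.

Evaluate every pair (each demand assigned to the nearer of the two):
  {Blue, Amber}: total = 813
  {Green, Amber}: total = 819
  {Blue, Violet}: total = 874
  {Red, Amber}: total = 875
  {Amber, Violet}: total = 879
  {Green, Violet}: total = 914
  {Red, Blue}: total = 940
  {Red, Green}: total = 980
  {Red, Violet}: total = 1030
  {Blue, Green}: total = 1124
Best pair: {Blue, Amber} with total 813.

{Blue, Amber}, total 813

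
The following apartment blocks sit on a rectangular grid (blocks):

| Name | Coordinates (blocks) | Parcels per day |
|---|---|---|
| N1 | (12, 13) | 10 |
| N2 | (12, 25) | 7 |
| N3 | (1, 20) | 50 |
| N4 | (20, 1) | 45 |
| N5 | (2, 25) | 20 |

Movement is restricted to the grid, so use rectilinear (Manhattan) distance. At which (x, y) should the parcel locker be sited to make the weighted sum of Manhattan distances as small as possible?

Manhattan distance separates: Σwᵢ(|x−xᵢ|+|y−yᵢ|) = Σwᵢ|x−xᵢ| + Σwᵢ|y−yᵢ|, so x and y are optimised independently as 1-D weighted medians.
Total weight W = 132; half = 66.
x-coordinate, sorted with cumulative weight:
  x=1 (N3, w=50) cum 50
  x=2 (N5, w=20) cum 70  ← median
  x=12 (N1, w=10) cum 80
  x=12 (N2, w=7) cum 87
  x=20 (N4, w=45) cum 132
⇒ x* = 2
y-coordinate, sorted with cumulative weight:
  y=1 (N4, w=45) cum 45
  y=13 (N1, w=10) cum 55
  y=20 (N3, w=50) cum 105  ← median
  y=25 (N2, w=7) cum 112
  y=25 (N5, w=20) cum 132
⇒ y* = 20

(2, 20)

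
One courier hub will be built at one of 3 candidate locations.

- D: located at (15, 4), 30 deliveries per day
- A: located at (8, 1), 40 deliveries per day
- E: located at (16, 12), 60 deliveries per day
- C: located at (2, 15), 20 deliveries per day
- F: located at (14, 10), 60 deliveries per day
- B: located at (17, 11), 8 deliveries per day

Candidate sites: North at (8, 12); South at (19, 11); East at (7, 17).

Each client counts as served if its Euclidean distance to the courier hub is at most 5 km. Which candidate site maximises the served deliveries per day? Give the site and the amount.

Coverage radius r = 5 km; a point is covered iff (Δx)²+(Δy)² ≤ 5² = 25.
  North (8, 12): covers {none} → 0
  South (19, 11): covers {E, B} → 68
  East (7, 17): covers {none} → 0
Maximum coverage at South: 68 deliveries per day.

South, covering 68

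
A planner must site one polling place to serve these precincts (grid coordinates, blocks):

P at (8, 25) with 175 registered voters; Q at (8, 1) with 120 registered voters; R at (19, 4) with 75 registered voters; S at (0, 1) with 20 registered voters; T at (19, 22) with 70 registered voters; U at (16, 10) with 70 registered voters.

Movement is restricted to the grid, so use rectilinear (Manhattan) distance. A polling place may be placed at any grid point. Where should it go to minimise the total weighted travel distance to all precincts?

Manhattan distance separates: Σwᵢ(|x−xᵢ|+|y−yᵢ|) = Σwᵢ|x−xᵢ| + Σwᵢ|y−yᵢ|, so x and y are optimised independently as 1-D weighted medians.
Total weight W = 530; half = 265.
x-coordinate, sorted with cumulative weight:
  x=0 (S, w=20) cum 20
  x=8 (P, w=175) cum 195
  x=8 (Q, w=120) cum 315  ← median
  x=16 (U, w=70) cum 385
  x=19 (R, w=75) cum 460
  x=19 (T, w=70) cum 530
⇒ x* = 8
y-coordinate, sorted with cumulative weight:
  y=1 (Q, w=120) cum 120
  y=1 (S, w=20) cum 140
  y=4 (R, w=75) cum 215
  y=10 (U, w=70) cum 285  ← median
  y=22 (T, w=70) cum 355
  y=25 (P, w=175) cum 530
⇒ y* = 10

(8, 10)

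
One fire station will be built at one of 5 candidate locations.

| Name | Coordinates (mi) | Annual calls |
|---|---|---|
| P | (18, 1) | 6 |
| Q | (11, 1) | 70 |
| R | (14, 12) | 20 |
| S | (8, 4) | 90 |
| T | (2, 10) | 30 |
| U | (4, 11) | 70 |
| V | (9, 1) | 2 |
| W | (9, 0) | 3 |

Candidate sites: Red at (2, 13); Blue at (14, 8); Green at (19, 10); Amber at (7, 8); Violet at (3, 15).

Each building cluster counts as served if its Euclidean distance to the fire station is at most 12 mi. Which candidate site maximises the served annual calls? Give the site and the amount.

Amber, covering 285

Coverage radius r = 12 mi; a point is covered iff (Δx)²+(Δy)² ≤ 12² = 144.
  Red (2, 13): covers {S, T, U} → 190
  Blue (14, 8): covers {P, Q, R, S, U, V, W} → 261
  Green (19, 10): covers {P, R} → 26
  Amber (7, 8): covers {Q, R, S, T, U, V, W} → 285
  Violet (3, 15): covers {R, T, U} → 120
Maximum coverage at Amber: 285 annual calls.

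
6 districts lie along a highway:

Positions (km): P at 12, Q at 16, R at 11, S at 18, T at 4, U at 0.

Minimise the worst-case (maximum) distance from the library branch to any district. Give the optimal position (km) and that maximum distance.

The 1-center on a line is the midpoint of the two extreme points: leftmost at 0, rightmost at 18.
Optimal location = (0 + 18)/2 = 9; maximum distance = (18 − 0)/2 = 9.

location 9, max distance 9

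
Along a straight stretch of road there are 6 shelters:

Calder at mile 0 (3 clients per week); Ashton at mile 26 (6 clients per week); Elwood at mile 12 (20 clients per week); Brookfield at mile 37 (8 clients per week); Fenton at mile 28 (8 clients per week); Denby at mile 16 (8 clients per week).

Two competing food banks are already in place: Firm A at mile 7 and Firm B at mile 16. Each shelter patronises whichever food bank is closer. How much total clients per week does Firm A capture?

3

The indifferent point is the midpoint (7+16)/2 = 11.5; shelters left of it (closer to Firm A at 7) go to Firm A, those right go to Firm B.
  Calder at 0 (w=3) → Firm A
  Elwood at 12 (w=20) → Firm B
  Denby at 16 (w=8) → Firm B
  Ashton at 26 (w=6) → Firm B
  Fenton at 28 (w=8) → Firm B
  Brookfield at 37 (w=8) → Firm B
Firm A captures 3; Firm B captures 50.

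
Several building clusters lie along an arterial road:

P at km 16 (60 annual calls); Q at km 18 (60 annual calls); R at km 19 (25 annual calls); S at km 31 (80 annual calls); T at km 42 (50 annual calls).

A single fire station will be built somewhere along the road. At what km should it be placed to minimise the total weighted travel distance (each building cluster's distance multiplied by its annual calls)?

For a sum of weighted absolute distances on a line, the optimum is the weighted median (not the mean). Total weight W = 275; half-weight = 137.5.
Sort by position and accumulate weight:
  km 16 (P, w=60) → cum 60
  km 18 (Q, w=60) → cum 120
  km 19 (R, w=25) → cum 145  ≥ 137.5 → median here
  km 31 (S, w=80) → cum 225
  km 42 (T, w=50) → cum 275
Optimal location: km 19.

x = 19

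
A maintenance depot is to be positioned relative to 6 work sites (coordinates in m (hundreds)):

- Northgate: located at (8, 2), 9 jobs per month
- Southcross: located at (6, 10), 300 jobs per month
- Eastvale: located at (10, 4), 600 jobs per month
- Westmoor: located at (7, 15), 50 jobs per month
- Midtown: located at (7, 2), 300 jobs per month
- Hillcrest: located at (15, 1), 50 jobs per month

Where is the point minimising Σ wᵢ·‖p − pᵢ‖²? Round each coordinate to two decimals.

(8.46, 5.21)

The minimiser of Σwᵢ‖p−pᵢ‖² is the weighted centroid p* = (Σwᵢpᵢ)/(Σwᵢ).
Σwᵢ = 1309.
Σwᵢxᵢ = 9·8 + 300·6 + 600·10 + 50·7 + 300·7 + 50·15 = 11072.
Σwᵢyᵢ = 9·2 + 300·10 + 600·4 + 50·15 + 300·2 + 50·1 = 6818.
x* = 11072/1309 = 8.46, y* = 6818/1309 = 5.21.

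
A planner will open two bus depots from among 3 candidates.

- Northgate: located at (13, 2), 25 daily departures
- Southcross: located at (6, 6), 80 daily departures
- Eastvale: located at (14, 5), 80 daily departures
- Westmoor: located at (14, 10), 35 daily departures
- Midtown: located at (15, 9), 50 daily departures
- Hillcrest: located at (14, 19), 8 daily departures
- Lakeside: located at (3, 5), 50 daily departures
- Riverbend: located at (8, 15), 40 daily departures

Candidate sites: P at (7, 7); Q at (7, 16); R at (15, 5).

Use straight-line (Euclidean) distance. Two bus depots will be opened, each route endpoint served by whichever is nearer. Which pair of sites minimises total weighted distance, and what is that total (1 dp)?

{P, R}, total 1319.0

Evaluate every pair (each demand assigned to the nearer of the two):
  {P, R}: total = 1319.0
  {P, Q}: total = 1910.8
  {Q, R}: total = 1975.8
Best pair: {P, R} with total 1319.0.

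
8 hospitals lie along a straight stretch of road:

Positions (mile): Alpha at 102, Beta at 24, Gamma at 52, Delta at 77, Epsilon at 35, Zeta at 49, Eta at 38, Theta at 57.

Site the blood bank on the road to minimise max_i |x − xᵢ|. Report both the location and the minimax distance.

location 63, max distance 39

The 1-center on a line is the midpoint of the two extreme points: leftmost at 24, rightmost at 102.
Optimal location = (24 + 102)/2 = 63; maximum distance = (102 − 24)/2 = 39.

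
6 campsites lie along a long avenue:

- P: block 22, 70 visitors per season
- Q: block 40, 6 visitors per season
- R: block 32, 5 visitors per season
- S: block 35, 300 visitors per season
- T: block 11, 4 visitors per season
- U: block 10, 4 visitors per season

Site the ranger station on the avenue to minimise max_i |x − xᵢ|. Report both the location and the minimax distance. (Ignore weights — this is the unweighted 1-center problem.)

The 1-center on a line is the midpoint of the two extreme points: leftmost at 10, rightmost at 40.
Optimal location = (10 + 40)/2 = 25; maximum distance = (40 − 10)/2 = 15.

location 25, max distance 15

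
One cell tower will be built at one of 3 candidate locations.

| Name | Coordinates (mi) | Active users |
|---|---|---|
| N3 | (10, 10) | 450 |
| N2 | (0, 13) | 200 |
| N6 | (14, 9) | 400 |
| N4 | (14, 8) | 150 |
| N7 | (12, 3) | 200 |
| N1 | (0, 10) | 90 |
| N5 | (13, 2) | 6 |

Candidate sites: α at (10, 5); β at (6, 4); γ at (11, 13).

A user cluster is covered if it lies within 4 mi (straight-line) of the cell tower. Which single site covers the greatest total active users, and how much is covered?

Coverage radius r = 4 mi; a point is covered iff (Δx)²+(Δy)² ≤ 4² = 16.
  α (10, 5): covers {N7} → 200
  β (6, 4): covers {none} → 0
  γ (11, 13): covers {N3} → 450
Maximum coverage at γ: 450 active users.

γ, covering 450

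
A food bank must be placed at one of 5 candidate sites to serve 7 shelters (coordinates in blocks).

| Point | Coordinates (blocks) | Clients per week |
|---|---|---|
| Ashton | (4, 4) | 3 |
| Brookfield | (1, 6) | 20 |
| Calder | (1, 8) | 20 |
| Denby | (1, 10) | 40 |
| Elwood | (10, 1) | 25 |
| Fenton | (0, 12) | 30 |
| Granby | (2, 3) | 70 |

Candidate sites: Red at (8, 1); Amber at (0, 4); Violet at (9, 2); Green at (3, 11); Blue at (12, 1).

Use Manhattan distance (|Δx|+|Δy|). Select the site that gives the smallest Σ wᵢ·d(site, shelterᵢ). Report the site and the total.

Amber, total 1227 blocks

Total weighted distance at each candidate:
  Red (8, 1): total = 2361
  Amber (0, 4): total = 1227
  Violet (9, 2): total = 2361
  Green (3, 11): total = 1559
  Blue (12, 1): total = 3093
Minimum is at Amber with total 1227 blocks.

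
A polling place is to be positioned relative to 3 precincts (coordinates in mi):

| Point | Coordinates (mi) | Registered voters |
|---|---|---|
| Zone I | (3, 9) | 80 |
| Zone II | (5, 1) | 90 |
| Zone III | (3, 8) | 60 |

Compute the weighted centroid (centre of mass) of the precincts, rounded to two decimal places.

The minimiser of Σwᵢ‖p−pᵢ‖² is the weighted centroid p* = (Σwᵢpᵢ)/(Σwᵢ).
Σwᵢ = 230.
Σwᵢxᵢ = 80·3 + 90·5 + 60·3 = 870.
Σwᵢyᵢ = 80·9 + 90·1 + 60·8 = 1290.
x* = 870/230 = 3.78, y* = 1290/230 = 5.61.

(3.78, 5.61)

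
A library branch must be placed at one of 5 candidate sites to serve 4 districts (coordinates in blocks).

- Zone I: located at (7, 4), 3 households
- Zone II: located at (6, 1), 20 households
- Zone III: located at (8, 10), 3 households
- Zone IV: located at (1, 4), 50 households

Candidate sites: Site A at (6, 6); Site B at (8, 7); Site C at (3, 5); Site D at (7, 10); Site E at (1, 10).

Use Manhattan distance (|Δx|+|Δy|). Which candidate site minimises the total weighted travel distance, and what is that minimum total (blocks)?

Total weighted distance at each candidate:
  Site A (6, 6): total = 477
  Site B (8, 7): total = 681
  Site C (3, 5): total = 335
  Site D (7, 10): total = 821
  Site E (1, 10): total = 637
Minimum is at Site C with total 335 blocks.

Site C, total 335 blocks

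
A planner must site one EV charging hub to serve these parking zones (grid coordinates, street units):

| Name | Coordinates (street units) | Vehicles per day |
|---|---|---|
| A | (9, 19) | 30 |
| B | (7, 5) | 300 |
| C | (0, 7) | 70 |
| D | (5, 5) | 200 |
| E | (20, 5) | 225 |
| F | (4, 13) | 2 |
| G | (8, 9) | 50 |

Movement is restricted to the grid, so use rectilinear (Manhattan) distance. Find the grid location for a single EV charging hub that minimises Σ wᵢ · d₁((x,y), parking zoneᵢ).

Manhattan distance separates: Σwᵢ(|x−xᵢ|+|y−yᵢ|) = Σwᵢ|x−xᵢ| + Σwᵢ|y−yᵢ|, so x and y are optimised independently as 1-D weighted medians.
Total weight W = 877; half = 438.5.
x-coordinate, sorted with cumulative weight:
  x=0 (C, w=70) cum 70
  x=4 (F, w=2) cum 72
  x=5 (D, w=200) cum 272
  x=7 (B, w=300) cum 572  ← median
  x=8 (G, w=50) cum 622
  x=9 (A, w=30) cum 652
  x=20 (E, w=225) cum 877
⇒ x* = 7
y-coordinate, sorted with cumulative weight:
  y=5 (B, w=300) cum 300
  y=5 (D, w=200) cum 500  ← median
  y=5 (E, w=225) cum 725
  y=7 (C, w=70) cum 795
  y=9 (G, w=50) cum 845
  y=13 (F, w=2) cum 847
  y=19 (A, w=30) cum 877
⇒ y* = 5

(7, 5)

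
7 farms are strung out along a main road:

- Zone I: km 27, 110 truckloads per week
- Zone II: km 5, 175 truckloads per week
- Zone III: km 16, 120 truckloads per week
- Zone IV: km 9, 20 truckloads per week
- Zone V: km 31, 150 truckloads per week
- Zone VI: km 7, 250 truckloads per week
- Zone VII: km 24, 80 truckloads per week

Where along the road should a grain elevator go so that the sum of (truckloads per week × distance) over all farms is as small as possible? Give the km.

For a sum of weighted absolute distances on a line, the optimum is the weighted median (not the mean). Total weight W = 905; half-weight = 452.5.
Sort by position and accumulate weight:
  km 5 (Zone II, w=175) → cum 175
  km 7 (Zone VI, w=250) → cum 425
  km 9 (Zone IV, w=20) → cum 445
  km 16 (Zone III, w=120) → cum 565  ≥ 452.5 → median here
  km 24 (Zone VII, w=80) → cum 645
  km 27 (Zone I, w=110) → cum 755
  km 31 (Zone V, w=150) → cum 905
Optimal location: km 16.

x = 16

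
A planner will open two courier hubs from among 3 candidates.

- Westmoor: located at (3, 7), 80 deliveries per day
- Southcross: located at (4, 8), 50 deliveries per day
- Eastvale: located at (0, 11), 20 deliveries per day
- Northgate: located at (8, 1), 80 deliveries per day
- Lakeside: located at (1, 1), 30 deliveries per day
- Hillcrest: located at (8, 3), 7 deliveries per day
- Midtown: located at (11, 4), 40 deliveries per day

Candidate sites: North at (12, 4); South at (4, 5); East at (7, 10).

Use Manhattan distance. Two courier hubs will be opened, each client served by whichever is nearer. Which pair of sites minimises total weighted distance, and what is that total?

{North, South}, total 1435

Evaluate every pair (each demand assigned to the nearer of the two):
  {North, South}: total = 1435
  {South, East}: total = 1762
  {North, East}: total = 2025
Best pair: {North, South} with total 1435.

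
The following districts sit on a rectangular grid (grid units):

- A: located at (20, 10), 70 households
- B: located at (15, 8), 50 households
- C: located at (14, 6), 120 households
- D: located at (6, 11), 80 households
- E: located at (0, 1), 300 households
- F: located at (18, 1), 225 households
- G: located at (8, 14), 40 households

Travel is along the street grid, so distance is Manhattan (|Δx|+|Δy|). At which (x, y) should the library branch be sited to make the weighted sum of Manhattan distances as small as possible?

(14, 1)

Manhattan distance separates: Σwᵢ(|x−xᵢ|+|y−yᵢ|) = Σwᵢ|x−xᵢ| + Σwᵢ|y−yᵢ|, so x and y are optimised independently as 1-D weighted medians.
Total weight W = 885; half = 442.5.
x-coordinate, sorted with cumulative weight:
  x=0 (E, w=300) cum 300
  x=6 (D, w=80) cum 380
  x=8 (G, w=40) cum 420
  x=14 (C, w=120) cum 540  ← median
  x=15 (B, w=50) cum 590
  x=18 (F, w=225) cum 815
  x=20 (A, w=70) cum 885
⇒ x* = 14
y-coordinate, sorted with cumulative weight:
  y=1 (E, w=300) cum 300
  y=1 (F, w=225) cum 525  ← median
  y=6 (C, w=120) cum 645
  y=8 (B, w=50) cum 695
  y=10 (A, w=70) cum 765
  y=11 (D, w=80) cum 845
  y=14 (G, w=40) cum 885
⇒ y* = 1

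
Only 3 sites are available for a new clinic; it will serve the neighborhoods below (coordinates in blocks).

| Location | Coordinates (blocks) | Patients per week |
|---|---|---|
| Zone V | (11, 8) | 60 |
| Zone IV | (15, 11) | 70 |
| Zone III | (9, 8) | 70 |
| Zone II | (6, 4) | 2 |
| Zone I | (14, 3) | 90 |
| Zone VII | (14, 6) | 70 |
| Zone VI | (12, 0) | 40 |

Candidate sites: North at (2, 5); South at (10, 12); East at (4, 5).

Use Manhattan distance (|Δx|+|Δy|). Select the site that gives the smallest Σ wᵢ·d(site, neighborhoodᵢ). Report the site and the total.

South, total 3524 blocks

Total weighted distance at each candidate:
  North (2, 5): total = 5530
  South (10, 12): total = 3524
  East (4, 5): total = 4726
Minimum is at South with total 3524 blocks.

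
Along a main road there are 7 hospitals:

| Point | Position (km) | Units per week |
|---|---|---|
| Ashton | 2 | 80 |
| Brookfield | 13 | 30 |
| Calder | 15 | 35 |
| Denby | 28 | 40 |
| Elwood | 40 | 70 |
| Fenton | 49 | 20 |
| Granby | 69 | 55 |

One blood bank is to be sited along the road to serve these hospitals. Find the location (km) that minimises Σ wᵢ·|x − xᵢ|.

For a sum of weighted absolute distances on a line, the optimum is the weighted median (not the mean). Total weight W = 330; half-weight = 165.
Sort by position and accumulate weight:
  km 2 (Ashton, w=80) → cum 80
  km 13 (Brookfield, w=30) → cum 110
  km 15 (Calder, w=35) → cum 145
  km 28 (Denby, w=40) → cum 185  ≥ 165 → median here
  km 40 (Elwood, w=70) → cum 255
  km 49 (Fenton, w=20) → cum 275
  km 69 (Granby, w=55) → cum 330
Optimal location: km 28.

x = 28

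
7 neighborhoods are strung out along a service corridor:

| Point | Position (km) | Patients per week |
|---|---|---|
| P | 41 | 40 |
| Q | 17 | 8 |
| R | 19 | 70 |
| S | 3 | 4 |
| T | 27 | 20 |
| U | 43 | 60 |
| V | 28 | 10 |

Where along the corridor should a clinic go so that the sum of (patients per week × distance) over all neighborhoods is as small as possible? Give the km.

x = 28

For a sum of weighted absolute distances on a line, the optimum is the weighted median (not the mean). Total weight W = 212; half-weight = 106.
Sort by position and accumulate weight:
  km 3 (S, w=4) → cum 4
  km 17 (Q, w=8) → cum 12
  km 19 (R, w=70) → cum 82
  km 27 (T, w=20) → cum 102
  km 28 (V, w=10) → cum 112  ≥ 106 → median here
  km 41 (P, w=40) → cum 152
  km 43 (U, w=60) → cum 212
Optimal location: km 28.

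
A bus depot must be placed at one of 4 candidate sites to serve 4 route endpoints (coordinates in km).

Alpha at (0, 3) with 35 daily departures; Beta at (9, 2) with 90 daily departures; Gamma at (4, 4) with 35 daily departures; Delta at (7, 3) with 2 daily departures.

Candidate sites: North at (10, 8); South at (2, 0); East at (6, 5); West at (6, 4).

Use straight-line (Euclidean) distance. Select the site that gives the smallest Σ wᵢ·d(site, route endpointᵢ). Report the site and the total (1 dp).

Total weighted distance at each candidate:
  North (10, 8): total = 1202.8
  South (2, 0): total = 949.6
  East (6, 5): total = 685.9
  West (6, 4): total = 610.2
Minimum is at West with total 610.2 km.

West, total 610.2 km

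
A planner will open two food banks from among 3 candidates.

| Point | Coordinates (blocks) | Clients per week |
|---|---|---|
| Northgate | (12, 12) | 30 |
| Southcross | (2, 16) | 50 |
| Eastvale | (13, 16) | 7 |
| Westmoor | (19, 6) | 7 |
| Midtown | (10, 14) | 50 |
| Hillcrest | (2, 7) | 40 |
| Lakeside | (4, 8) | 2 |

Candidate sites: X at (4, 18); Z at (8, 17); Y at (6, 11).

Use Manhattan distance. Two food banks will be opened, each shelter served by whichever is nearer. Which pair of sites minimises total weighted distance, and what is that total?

Evaluate every pair (each demand assigned to the nearer of the two):
  {X, Y}: total = 1293
  {Z, Y}: total = 1308
  {X, Z}: total = 1456
Best pair: {X, Y} with total 1293.

{X, Y}, total 1293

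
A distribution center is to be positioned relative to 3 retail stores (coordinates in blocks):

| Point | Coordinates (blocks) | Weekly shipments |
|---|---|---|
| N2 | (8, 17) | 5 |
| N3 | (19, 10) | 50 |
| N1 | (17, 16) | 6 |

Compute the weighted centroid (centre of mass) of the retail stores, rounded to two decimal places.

(17.90, 11.16)

The minimiser of Σwᵢ‖p−pᵢ‖² is the weighted centroid p* = (Σwᵢpᵢ)/(Σwᵢ).
Σwᵢ = 61.
Σwᵢxᵢ = 5·8 + 50·19 + 6·17 = 1092.
Σwᵢyᵢ = 5·17 + 50·10 + 6·16 = 681.
x* = 1092/61 = 17.90, y* = 681/61 = 11.16.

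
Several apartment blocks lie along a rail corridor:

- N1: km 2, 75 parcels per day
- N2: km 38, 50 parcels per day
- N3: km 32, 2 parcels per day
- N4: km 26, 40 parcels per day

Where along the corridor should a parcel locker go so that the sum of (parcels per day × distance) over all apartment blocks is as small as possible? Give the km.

x = 26

For a sum of weighted absolute distances on a line, the optimum is the weighted median (not the mean). Total weight W = 167; half-weight = 83.5.
Sort by position and accumulate weight:
  km 2 (N1, w=75) → cum 75
  km 26 (N4, w=40) → cum 115  ≥ 83.5 → median here
  km 32 (N3, w=2) → cum 117
  km 38 (N2, w=50) → cum 167
Optimal location: km 26.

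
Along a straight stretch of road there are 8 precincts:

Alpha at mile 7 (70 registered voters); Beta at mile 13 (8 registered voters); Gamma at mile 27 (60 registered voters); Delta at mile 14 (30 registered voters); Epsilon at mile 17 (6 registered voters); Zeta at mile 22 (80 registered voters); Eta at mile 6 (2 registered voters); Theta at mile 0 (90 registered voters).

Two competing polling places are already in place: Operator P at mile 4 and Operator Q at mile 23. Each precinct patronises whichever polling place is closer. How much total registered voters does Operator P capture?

The indifferent point is the midpoint (4+23)/2 = 13.5; precincts left of it (closer to Operator P at 4) go to Operator P, those right go to Operator Q.
  Theta at 0 (w=90) → Operator P
  Eta at 6 (w=2) → Operator P
  Alpha at 7 (w=70) → Operator P
  Beta at 13 (w=8) → Operator P
  Delta at 14 (w=30) → Operator Q
  Epsilon at 17 (w=6) → Operator Q
  Zeta at 22 (w=80) → Operator Q
  Gamma at 27 (w=60) → Operator Q
Operator P captures 170; Operator Q captures 176.

170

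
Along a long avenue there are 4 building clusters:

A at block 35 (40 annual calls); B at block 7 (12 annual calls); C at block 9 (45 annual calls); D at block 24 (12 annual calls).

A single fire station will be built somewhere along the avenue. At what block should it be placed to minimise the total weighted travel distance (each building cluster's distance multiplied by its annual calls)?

x = 9

For a sum of weighted absolute distances on a line, the optimum is the weighted median (not the mean). Total weight W = 109; half-weight = 54.5.
Sort by position and accumulate weight:
  block 7 (B, w=12) → cum 12
  block 9 (C, w=45) → cum 57  ≥ 54.5 → median here
  block 24 (D, w=12) → cum 69
  block 35 (A, w=40) → cum 109
Optimal location: block 9.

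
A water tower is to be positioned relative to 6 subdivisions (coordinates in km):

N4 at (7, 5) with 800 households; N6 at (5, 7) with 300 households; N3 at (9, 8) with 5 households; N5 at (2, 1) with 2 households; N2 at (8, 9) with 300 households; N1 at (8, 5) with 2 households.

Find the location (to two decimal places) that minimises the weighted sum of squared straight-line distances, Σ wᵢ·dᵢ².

(6.79, 6.28)

The minimiser of Σwᵢ‖p−pᵢ‖² is the weighted centroid p* = (Σwᵢpᵢ)/(Σwᵢ).
Σwᵢ = 1409.
Σwᵢxᵢ = 800·7 + 300·5 + 5·9 + 2·2 + 300·8 + 2·8 = 9565.
Σwᵢyᵢ = 800·5 + 300·7 + 5·8 + 2·1 + 300·9 + 2·5 = 8852.
x* = 9565/1409 = 6.79, y* = 8852/1409 = 6.28.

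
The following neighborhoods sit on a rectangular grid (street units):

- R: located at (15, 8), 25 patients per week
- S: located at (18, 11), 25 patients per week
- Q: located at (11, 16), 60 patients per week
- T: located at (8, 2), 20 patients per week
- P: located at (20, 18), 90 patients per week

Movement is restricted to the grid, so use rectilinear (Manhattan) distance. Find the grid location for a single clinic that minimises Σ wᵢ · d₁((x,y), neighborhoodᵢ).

Manhattan distance separates: Σwᵢ(|x−xᵢ|+|y−yᵢ|) = Σwᵢ|x−xᵢ| + Σwᵢ|y−yᵢ|, so x and y are optimised independently as 1-D weighted medians.
Total weight W = 220; half = 110.
x-coordinate, sorted with cumulative weight:
  x=8 (T, w=20) cum 20
  x=11 (Q, w=60) cum 80
  x=15 (R, w=25) cum 105
  x=18 (S, w=25) cum 130  ← median
  x=20 (P, w=90) cum 220
⇒ x* = 18
y-coordinate, sorted with cumulative weight:
  y=2 (T, w=20) cum 20
  y=8 (R, w=25) cum 45
  y=11 (S, w=25) cum 70
  y=16 (Q, w=60) cum 130  ← median
  y=18 (P, w=90) cum 220
⇒ y* = 16

(18, 16)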